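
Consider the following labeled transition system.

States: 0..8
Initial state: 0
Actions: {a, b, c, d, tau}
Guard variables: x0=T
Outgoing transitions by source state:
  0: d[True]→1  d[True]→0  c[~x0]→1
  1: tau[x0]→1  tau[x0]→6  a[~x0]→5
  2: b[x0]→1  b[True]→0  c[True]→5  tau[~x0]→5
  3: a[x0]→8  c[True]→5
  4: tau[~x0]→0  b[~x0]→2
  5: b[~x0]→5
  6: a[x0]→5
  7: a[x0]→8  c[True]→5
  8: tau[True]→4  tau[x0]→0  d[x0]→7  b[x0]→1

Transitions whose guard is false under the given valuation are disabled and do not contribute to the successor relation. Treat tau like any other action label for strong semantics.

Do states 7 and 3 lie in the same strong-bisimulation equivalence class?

Answer: BISIMILAR

Analysis:
Compute ~ classes (split until stable):
  round 0: {{0,1,2,3,4,5,6,7,8}}
  round 1: {{0},{1},{2},{3,7},{4,5},{6},{8}}
Fixed point at round 2; 7 class(es).
7∈{3,7}, 3∈{3,7}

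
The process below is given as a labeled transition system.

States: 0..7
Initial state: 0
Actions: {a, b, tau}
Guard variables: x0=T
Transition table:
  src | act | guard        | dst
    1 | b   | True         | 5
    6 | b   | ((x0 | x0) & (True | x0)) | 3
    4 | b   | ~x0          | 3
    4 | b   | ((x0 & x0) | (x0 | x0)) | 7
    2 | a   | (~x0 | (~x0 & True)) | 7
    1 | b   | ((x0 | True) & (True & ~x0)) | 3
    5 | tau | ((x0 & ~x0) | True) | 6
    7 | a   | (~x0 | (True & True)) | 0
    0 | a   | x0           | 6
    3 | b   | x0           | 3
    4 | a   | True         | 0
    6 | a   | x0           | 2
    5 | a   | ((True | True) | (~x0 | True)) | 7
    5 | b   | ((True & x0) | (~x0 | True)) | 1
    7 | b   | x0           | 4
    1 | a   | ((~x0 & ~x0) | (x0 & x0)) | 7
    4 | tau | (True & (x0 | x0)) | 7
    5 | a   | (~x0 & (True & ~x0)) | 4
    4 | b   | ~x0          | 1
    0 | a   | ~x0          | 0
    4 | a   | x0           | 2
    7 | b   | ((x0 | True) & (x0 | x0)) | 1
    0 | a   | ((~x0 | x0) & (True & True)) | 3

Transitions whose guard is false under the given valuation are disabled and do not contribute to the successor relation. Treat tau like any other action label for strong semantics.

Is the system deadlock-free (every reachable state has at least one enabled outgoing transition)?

R = {0,2,3,6}
  0: a→3  a→6  [2 out]
  2: ∅  [no exit]
  3: b→3  [1 out]
  6: a→2  b→3  [2 out]
Path to 2: a·a

Answer: DEADLOCK at state 2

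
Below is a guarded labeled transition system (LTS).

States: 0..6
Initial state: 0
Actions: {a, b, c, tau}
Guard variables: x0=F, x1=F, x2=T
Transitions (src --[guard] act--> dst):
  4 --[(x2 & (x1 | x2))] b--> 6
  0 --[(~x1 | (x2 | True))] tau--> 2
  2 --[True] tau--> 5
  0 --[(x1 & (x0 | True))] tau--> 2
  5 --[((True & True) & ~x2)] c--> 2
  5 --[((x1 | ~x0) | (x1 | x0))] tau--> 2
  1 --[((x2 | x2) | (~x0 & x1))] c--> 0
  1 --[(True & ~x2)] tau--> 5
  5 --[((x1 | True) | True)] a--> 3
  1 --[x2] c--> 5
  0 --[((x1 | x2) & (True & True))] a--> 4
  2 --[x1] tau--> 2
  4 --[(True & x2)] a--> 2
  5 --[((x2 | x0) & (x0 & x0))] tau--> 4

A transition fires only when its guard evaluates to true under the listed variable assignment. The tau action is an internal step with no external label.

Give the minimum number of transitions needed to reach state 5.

Answer: 2

Analysis:
Layered search for 5:
  L0 = {0}
  L1 = {2,4}
  L2 = {5,6}
first hit 5 at d=2 via tau·tau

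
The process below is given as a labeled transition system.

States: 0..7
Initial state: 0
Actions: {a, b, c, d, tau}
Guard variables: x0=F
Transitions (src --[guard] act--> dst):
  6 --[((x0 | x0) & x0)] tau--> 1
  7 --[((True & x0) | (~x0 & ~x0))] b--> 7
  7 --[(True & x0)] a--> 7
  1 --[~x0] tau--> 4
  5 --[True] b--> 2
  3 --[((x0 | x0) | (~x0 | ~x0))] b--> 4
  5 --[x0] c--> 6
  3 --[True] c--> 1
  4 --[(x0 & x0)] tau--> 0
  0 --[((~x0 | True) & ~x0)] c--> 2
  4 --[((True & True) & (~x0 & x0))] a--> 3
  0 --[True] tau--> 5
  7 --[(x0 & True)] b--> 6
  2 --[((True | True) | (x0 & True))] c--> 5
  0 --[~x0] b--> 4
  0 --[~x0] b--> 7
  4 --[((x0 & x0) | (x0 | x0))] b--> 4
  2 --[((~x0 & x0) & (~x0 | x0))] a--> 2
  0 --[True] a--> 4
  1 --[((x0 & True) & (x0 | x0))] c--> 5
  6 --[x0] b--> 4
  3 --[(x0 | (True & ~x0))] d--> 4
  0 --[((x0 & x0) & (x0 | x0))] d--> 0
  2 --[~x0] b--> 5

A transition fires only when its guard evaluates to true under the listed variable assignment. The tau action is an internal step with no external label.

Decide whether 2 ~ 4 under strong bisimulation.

Answer: NOT BISIMILAR

Working:
Bisimulation quotient by refinement:
  round 0: {{0,1,2,3,4,5,6,7}}
  round 1: {{0},{1},{2},{3},{4,6},{5,7}}
  round 2: {{0},{1},{2},{3},{4,6},{5},{7}}
Fixed point at round 3; 7 class(es).
[2]={2}  [4]={4,6}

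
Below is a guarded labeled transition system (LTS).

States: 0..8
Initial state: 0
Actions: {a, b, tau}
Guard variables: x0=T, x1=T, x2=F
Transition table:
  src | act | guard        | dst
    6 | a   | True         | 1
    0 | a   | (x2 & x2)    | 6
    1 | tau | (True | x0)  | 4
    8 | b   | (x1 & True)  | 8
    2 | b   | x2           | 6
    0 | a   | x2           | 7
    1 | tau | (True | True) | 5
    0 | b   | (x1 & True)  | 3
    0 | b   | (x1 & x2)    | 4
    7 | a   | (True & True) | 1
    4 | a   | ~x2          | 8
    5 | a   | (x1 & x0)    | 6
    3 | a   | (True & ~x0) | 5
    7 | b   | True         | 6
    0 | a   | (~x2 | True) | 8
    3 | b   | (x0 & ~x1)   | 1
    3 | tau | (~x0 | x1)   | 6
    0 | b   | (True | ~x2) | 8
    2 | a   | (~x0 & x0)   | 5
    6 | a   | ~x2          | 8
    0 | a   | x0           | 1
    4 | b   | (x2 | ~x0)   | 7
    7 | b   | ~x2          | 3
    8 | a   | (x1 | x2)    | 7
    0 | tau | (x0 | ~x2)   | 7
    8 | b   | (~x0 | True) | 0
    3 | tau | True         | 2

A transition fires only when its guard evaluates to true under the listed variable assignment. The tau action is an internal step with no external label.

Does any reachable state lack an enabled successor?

Reachable = {0,1,2,3,4,5,6,7,8}
  0: a→1  a→8  b→3  b→8  tau→7  [5 out]
  1: tau→4  tau→5  [2 out]
  2: ∅  [STUCK]
  3: tau→2  tau→6  [2 out]
  4: a→8  [1 out]
  5: a→6  [1 out]
  6: a→1  a→8  [2 out]
  7: a→1  b→3  b→6  [3 out]
  8: a→7  b→0  b→8  [3 out]
witness 2: b·tau

Answer: DEADLOCK at state 2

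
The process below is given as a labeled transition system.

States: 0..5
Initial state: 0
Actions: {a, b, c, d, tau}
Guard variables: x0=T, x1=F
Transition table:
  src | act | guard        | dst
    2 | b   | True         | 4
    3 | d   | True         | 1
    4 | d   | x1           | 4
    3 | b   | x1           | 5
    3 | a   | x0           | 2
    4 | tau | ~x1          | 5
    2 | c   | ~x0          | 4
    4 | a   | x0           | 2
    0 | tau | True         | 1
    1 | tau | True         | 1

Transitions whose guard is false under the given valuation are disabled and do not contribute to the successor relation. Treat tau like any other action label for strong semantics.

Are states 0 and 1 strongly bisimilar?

Answer: BISIMILAR

Analysis:
Bisimulation quotient by refinement:
  π0 = {{0,1,2,3,4,5}}
  π1 = {{0,1},{2},{3},{4},{5}}
stable after 2 split(s): 5 block(s)
0∈{0,1}, 1∈{0,1}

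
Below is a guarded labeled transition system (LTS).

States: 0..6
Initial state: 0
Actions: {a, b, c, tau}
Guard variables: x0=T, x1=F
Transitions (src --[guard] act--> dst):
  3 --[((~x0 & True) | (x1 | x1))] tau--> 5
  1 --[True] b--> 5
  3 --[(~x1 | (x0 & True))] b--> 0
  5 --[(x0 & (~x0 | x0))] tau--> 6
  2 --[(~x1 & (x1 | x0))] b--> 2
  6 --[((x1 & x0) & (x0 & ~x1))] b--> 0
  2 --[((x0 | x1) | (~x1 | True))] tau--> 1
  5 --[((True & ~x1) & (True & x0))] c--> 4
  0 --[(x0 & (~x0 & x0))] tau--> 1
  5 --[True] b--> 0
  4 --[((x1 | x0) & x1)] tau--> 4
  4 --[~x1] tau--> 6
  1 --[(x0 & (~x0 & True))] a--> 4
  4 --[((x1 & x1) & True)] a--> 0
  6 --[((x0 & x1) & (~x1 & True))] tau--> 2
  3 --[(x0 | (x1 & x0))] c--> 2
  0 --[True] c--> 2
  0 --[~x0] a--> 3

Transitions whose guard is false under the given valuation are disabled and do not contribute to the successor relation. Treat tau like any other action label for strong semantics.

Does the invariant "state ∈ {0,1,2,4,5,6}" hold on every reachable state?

Inv-set: {0,1,2,4,5,6}
R = {0,1,2,4,5,6}
  0: ✓
  1: ✓
  2: ✓
  4: ✓
  5: ✓
  6: ✓

Answer: INVARIANT HOLDS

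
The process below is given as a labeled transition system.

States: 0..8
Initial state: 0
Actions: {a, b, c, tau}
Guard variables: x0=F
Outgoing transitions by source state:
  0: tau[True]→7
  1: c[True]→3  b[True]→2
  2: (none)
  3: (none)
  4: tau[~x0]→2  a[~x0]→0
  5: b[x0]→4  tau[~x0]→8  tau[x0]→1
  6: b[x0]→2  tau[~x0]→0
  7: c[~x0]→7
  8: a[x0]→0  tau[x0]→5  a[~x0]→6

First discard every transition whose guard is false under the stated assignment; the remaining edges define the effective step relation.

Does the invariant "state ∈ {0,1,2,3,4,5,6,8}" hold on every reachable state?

Inv-set: {0,1,2,3,4,5,6,8}
Reachable = {0,7}
  0: ok
  7: ✗ unsafe
counterexample path to 7: tau

Answer: INVARIANT VIOLATED at state 7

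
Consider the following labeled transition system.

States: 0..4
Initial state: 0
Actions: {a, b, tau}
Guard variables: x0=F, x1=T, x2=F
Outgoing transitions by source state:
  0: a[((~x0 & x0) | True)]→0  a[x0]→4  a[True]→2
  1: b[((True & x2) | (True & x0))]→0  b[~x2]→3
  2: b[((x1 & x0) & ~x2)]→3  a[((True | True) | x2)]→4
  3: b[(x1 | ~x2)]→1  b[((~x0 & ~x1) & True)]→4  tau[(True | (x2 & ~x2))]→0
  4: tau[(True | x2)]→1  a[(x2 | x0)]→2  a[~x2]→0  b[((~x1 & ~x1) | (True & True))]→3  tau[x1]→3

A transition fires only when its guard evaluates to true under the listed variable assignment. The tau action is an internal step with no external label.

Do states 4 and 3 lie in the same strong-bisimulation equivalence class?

Answer: NOT BISIMILAR

Working:
Refine partition for ~:
  P[0] = {{0,1,2,3,4}}
  P[1] = {{0,2},{1},{3},{4}}
  P[2] = {{0},{1},{2},{3},{4}}
stable after 3 split(s): 5 block(s)
[4]={4}  [3]={3}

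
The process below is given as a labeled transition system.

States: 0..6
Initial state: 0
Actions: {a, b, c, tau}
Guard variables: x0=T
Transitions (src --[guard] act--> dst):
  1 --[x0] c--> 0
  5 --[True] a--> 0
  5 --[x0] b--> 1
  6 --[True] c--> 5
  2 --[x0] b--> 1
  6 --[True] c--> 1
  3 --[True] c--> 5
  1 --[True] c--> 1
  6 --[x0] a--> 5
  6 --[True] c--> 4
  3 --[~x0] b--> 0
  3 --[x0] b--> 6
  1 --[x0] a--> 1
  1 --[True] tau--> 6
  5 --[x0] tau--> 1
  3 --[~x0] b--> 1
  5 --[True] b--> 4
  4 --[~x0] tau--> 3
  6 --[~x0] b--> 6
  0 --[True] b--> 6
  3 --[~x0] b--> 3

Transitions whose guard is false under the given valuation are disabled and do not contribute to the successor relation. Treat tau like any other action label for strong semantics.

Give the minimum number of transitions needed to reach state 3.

BFS to 3:
  Layer 0: {0}
  Layer 1: {6}
  Layer 2: {1,4,5}
3 never appears.

Answer: UNREACHABLE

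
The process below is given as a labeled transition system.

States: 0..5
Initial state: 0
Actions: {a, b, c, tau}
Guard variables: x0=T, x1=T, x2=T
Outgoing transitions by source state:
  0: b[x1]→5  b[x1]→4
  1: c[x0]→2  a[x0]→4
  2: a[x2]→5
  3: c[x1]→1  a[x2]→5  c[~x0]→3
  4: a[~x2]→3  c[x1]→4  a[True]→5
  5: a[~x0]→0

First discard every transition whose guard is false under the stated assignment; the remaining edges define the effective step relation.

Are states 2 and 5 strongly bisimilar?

Answer: NOT BISIMILAR

Working:
Refine partition for ~:
  P[0] = {{0,1,2,3,4,5}}
  P[1] = {{0},{1,3,4},{2},{5}}
  P[2] = {{0},{1},{2},{3,4},{5}}
  P[3] = {{0},{1},{2},{3},{4},{5}}
6 equivalence class(es) (converged in 4)
[2]={2}  [5]={5}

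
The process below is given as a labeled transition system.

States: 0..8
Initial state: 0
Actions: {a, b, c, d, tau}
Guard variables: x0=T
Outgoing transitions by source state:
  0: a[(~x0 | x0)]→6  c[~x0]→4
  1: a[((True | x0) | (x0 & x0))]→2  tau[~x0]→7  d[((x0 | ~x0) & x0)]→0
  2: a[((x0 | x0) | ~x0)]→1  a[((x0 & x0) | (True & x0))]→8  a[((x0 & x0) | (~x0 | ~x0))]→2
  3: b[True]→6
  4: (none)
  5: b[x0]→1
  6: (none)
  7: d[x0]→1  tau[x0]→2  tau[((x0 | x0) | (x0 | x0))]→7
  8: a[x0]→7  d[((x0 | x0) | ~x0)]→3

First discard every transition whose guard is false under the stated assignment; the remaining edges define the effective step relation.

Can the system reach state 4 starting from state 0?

Answer: UNREACHABLE

Trace:
13 transition(s) survive guard evaluation.
Layer 0: {0}
Layer 1: {6}  now seen {0,6}
R = {0,6}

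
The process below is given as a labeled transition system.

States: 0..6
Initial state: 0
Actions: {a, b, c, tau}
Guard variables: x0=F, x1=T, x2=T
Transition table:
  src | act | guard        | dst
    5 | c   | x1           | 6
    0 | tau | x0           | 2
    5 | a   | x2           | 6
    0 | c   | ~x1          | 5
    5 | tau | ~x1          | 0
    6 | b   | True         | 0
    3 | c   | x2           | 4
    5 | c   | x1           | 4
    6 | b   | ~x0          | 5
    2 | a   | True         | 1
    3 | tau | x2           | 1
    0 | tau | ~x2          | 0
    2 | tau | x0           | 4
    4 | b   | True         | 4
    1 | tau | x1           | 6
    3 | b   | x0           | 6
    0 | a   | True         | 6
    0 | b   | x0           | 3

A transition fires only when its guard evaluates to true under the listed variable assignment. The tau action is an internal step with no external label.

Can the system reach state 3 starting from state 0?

Guard filter leaves 11 enabled edge(s).
Layer 0: {0}
Layer 1: {6}  cumulative {0,6}
Layer 2: {5}  cumulative {0,5,6}
Layer 3: {4}  cumulative {0,4,5,6}
R = {0,4,5,6}

Answer: UNREACHABLE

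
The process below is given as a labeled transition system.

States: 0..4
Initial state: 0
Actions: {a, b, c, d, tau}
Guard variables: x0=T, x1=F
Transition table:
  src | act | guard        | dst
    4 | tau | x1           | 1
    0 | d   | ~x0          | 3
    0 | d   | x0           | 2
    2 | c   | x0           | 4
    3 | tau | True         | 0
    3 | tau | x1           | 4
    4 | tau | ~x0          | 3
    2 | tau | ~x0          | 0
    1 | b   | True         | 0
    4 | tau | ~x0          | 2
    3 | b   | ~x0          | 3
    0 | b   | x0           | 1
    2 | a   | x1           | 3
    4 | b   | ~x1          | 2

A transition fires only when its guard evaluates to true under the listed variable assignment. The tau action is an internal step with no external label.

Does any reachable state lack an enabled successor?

Answer: DEADLOCK-FREE

Trace:
Reach set: {0,1,2,4}
  0: b→1  d→2  [2 out]
  1: b→0  [1 out]
  2: c→4  [1 out]
  4: b→2  [1 out]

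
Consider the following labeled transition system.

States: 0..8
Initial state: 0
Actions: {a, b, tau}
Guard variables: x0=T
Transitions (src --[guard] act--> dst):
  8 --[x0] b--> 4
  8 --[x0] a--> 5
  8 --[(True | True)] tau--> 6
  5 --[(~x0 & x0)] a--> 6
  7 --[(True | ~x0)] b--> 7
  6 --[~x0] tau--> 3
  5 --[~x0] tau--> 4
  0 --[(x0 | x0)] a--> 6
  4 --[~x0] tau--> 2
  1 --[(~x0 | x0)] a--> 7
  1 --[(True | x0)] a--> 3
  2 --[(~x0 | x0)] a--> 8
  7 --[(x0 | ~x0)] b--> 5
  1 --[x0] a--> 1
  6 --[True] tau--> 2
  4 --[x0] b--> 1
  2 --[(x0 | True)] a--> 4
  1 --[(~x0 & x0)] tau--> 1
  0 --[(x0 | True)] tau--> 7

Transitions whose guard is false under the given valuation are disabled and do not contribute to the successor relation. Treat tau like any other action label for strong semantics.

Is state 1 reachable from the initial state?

Answer: REACHABLE

Trace:
Guard filter leaves 14 enabled edge(s).
Layer 0: {0}
Layer 1: {6,7}  now seen {0,6,7}
Layer 2: {2,5}  now seen {0,2,5,6,7}
Layer 3: {4,8}  now seen {0,2,4,5,6,7,8}
Layer 4: {1}  now seen {0,1,2,4,5,6,7,8}
Layer 5: {3}  now seen {0,1,2,3,4,5,6,7,8}
R = {0,1,2,3,4,5,6,7,8}
witness 1: a·tau·a·b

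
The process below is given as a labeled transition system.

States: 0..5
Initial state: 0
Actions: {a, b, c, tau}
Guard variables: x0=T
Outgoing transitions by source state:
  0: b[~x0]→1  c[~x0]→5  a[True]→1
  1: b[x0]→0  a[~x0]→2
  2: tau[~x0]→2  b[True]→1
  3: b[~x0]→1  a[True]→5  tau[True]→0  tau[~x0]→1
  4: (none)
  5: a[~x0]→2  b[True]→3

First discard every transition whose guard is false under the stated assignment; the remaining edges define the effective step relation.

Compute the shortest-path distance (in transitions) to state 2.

Layered search for 2:
  depth 0: {0}
  depth 1: {1}
2 never appears.

Answer: UNREACHABLE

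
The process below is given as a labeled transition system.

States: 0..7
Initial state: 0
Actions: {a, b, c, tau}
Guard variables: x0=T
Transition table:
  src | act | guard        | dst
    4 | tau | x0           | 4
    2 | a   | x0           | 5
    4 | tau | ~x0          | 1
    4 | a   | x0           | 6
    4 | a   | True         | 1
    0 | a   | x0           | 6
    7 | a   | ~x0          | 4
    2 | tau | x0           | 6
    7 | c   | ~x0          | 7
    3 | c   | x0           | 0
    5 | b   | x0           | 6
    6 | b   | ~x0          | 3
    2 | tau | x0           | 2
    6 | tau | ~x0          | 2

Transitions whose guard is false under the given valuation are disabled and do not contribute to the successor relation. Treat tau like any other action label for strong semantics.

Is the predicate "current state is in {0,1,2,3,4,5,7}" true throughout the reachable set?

Inv-set: {0,1,2,3,4,5,7}
Reach set: {0,6}
  0: ok
  6: ✗ unsafe
counterexample path to 6: a

Answer: INVARIANT VIOLATED at state 6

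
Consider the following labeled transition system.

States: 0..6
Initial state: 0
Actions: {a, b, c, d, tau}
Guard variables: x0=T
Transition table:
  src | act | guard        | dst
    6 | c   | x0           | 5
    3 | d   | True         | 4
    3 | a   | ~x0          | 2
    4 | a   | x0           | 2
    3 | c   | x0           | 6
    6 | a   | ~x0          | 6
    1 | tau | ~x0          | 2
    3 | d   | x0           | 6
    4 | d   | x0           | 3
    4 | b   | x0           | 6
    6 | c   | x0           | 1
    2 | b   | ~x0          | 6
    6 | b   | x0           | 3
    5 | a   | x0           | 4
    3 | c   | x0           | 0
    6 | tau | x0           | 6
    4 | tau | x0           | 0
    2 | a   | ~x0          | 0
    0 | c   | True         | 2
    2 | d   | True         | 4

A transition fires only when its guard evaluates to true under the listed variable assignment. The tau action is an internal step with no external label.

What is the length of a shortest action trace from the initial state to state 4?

Answer: 2

Trace:
Layered search for 4:
  depth 0: {0}
  depth 1: {2}
  depth 2: {4}
4 enters at depth 2; path c·d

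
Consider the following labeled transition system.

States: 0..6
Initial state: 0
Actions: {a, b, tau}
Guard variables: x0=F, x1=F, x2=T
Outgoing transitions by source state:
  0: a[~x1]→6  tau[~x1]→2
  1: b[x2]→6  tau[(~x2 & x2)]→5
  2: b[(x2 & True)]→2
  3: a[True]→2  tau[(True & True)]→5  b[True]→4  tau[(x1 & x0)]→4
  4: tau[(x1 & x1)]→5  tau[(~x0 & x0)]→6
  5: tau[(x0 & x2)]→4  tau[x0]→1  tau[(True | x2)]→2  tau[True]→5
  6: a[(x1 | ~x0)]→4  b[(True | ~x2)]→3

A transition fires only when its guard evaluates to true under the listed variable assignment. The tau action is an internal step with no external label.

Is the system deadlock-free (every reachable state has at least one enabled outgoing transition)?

Answer: DEADLOCK at state 4

Working:
Reachable = {0,2,3,4,5,6}
  0: a→6  tau→2  [deg 2]
  2: b→2  [deg 1]
  3: a→2  b→4  tau→5  [deg 3]
  4: ∅  [STUCK]
  5: tau→2  tau→5  [deg 2]
  6: a→4  b→3  [deg 2]
witness 4: a·a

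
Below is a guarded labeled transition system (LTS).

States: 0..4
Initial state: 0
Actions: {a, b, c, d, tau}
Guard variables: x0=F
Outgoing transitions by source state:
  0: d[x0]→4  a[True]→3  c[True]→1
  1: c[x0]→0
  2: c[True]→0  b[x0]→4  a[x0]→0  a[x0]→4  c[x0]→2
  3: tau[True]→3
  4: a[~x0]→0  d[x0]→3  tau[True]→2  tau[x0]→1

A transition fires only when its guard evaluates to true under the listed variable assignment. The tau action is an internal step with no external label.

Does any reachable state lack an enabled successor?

Answer: DEADLOCK at state 1

Trace:
R = {0,1,3}
  0: a→3  c→1  [2 out]
  1: ∅  [no exit]
  3: tau→3  [1 out]
trace reaching 1: c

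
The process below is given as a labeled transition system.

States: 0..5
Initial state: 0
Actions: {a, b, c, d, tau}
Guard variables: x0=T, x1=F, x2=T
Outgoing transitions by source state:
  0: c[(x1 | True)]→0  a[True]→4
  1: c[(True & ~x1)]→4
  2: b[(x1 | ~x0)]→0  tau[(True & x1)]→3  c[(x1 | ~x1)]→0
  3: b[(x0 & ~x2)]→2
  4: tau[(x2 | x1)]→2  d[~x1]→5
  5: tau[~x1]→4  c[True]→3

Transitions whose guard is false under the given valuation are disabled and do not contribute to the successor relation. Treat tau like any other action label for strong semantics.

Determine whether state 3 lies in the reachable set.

After dropping false guards: 8 live edges.
Layer 0: {0}
Layer 1: {4}  now seen {0,4}
Layer 2: {2,5}  now seen {0,2,4,5}
Layer 3: {3}  now seen {0,2,3,4,5}
Reach set: {0,2,3,4,5}
trace reaching 3: a·d·c

Answer: REACHABLE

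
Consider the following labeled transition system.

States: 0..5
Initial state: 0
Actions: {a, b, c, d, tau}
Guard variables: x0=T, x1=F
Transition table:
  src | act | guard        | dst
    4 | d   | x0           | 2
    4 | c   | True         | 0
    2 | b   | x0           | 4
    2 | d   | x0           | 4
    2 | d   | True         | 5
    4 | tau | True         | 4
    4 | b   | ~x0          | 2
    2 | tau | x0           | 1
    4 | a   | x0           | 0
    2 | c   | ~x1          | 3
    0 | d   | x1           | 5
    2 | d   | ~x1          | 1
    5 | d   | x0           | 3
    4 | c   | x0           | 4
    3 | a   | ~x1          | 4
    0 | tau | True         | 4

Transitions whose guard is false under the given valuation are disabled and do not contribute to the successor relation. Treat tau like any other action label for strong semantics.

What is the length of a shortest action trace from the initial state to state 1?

Layered search for 1:
  Layer 0: {0}
  Layer 1: {4}
  Layer 2: {2}
  Layer 3: {1,3,5}
1 enters at depth 3; path tau·d·d

Answer: 3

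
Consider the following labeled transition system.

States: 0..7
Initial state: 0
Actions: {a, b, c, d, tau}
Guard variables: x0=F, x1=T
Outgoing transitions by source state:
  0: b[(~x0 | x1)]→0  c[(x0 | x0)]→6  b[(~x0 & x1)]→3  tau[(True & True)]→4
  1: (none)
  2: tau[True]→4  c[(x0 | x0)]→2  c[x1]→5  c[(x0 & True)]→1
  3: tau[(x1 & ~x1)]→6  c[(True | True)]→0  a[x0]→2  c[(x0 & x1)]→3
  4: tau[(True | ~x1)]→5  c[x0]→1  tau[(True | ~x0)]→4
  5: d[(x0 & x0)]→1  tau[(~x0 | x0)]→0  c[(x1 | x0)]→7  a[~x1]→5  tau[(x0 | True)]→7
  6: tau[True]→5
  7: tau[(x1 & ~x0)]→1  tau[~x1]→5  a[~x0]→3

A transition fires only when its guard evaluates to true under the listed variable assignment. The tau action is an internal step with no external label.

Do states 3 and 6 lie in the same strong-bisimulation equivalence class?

Answer: NOT BISIMILAR

Trace:
Bisimulation quotient by refinement:
  round 0: {{0,1,2,3,4,5,6,7}}
  round 1: {{0},{1},{2,5},{3},{4,6},{7}}
  round 2: {{0},{1},{2},{3},{4},{5},{6},{7}}
stable after 3 split(s): 8 block(s)
3∈{3}, 6∈{6}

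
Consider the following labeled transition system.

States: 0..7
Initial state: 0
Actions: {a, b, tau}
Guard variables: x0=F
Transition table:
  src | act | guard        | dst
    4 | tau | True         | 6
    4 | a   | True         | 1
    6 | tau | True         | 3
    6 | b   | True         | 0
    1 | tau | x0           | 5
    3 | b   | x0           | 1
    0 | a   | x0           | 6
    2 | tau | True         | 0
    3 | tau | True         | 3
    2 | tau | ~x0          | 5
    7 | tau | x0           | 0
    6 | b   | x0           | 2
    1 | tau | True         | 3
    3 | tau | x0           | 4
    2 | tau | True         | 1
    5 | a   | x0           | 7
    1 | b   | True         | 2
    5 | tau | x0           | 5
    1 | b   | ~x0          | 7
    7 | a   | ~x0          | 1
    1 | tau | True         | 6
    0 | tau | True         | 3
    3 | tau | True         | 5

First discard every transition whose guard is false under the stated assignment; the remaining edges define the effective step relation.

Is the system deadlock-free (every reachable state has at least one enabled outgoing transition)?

Answer: DEADLOCK at state 5

Working:
R = {0,3,5}
  0: tau→3  [deg 1]
  3: tau→3  tau→5  [deg 2]
  5: ∅  [no exit]
witness 5: tau·tau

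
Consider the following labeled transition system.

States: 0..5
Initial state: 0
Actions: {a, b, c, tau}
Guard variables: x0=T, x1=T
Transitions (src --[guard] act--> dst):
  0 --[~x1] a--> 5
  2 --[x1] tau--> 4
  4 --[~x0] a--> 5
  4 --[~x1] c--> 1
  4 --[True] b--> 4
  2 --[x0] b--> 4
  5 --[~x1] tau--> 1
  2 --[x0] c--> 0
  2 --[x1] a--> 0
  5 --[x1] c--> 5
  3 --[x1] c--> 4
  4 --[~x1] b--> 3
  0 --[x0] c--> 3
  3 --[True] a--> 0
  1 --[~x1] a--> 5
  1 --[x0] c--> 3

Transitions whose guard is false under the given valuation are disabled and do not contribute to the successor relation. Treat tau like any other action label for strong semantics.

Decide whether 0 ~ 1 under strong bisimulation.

Bisimulation quotient by refinement:
  P[0] = {{0,1,2,3,4,5}}
  P[1] = {{0,1,5},{2},{3},{4}}
  P[2] = {{0,1},{2},{3},{4},{5}}
Fixed point at round 3; 5 class(es).
class of 0: {0,1}; class of 1: {0,1}

Answer: BISIMILAR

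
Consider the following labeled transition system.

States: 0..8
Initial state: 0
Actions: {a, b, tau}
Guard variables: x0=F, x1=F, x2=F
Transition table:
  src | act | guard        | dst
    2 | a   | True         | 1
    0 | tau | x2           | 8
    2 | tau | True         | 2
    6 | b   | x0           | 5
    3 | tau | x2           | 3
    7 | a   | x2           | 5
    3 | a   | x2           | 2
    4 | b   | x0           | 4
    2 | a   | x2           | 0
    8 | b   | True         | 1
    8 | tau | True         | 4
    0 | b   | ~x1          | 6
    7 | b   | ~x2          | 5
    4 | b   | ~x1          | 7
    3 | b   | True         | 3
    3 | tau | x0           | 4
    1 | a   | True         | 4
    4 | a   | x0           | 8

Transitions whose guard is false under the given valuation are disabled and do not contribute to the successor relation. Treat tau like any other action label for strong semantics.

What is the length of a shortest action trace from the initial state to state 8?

Layered search for 8:
  Layer 0: {0}
  Layer 1: {6}
8 never appears.

Answer: UNREACHABLE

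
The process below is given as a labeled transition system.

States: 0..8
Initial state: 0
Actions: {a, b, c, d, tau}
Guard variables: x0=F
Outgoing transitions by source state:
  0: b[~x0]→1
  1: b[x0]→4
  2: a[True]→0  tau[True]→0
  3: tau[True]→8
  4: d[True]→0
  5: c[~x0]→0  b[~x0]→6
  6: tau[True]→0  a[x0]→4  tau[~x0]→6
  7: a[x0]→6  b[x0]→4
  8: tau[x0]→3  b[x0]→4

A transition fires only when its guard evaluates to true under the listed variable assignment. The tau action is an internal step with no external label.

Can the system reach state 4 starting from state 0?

Answer: UNREACHABLE

Working:
9 transition(s) survive guard evaluation.
Layer 0: {0}
Layer 1: {1}  now seen {0,1}
Reach set: {0,1}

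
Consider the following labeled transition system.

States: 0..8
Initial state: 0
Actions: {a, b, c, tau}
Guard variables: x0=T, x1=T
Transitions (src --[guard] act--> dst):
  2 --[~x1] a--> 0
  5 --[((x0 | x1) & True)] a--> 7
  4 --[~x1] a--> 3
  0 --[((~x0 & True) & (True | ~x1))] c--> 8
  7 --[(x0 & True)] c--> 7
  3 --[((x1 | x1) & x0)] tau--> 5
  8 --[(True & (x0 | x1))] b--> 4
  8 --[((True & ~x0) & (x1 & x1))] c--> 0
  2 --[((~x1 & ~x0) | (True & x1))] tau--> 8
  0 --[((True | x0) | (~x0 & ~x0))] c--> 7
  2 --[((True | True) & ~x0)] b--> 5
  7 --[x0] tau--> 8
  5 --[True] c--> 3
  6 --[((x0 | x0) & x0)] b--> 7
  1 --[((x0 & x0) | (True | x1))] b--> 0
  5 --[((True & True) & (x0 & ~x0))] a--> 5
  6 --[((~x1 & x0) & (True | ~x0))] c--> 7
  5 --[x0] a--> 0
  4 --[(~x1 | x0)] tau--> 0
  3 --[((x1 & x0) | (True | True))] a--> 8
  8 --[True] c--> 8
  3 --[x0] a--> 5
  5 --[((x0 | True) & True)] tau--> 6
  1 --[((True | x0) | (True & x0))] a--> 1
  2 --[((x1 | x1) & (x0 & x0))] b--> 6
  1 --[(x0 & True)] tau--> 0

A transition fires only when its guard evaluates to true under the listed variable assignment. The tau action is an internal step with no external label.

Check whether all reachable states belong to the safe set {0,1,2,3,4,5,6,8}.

Answer: INVARIANT VIOLATED at state 7

Working:
Allowed set {0,1,2,3,4,5,6,8}
R = {0,4,7,8}
  0: ✓
  4: ✓
  7: outside
  8: ✓
counterexample path to 7: c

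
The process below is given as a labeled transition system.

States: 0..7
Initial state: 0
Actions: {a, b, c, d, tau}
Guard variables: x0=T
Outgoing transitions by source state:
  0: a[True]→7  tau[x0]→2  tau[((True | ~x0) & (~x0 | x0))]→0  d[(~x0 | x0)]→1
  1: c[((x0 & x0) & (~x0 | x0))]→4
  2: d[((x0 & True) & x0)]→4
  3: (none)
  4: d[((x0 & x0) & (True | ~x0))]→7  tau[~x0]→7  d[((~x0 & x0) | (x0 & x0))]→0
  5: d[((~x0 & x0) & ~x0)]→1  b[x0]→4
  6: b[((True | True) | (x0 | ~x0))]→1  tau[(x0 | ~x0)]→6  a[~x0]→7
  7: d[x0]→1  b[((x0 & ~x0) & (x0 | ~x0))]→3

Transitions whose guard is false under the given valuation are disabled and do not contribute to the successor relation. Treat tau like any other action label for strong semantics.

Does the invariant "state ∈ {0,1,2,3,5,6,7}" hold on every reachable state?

Answer: INVARIANT VIOLATED at state 4

Working:
Safe = {0,1,2,3,5,6,7}
Reach set: {0,1,2,4,7}
  0: safe
  1: safe
  2: safe
  4: outside
  7: safe
counterexample path to 4: tau·d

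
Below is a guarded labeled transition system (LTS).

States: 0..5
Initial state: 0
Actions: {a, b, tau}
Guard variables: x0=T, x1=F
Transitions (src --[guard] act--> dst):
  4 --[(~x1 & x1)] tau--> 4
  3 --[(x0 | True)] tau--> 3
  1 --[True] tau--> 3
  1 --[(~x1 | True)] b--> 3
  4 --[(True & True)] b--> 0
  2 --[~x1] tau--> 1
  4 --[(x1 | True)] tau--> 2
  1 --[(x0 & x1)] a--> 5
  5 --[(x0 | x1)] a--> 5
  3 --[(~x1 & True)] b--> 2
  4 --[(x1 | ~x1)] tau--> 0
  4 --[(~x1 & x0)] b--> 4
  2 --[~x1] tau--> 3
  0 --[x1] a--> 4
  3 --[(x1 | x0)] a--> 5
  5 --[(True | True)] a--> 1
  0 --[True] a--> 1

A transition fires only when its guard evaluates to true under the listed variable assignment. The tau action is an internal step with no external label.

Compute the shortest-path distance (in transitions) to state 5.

Answer: 3

Trace:
Layered search for 5:
  Layer 0: {0}
  Layer 1: {1}
  Layer 2: {3}
  Layer 3: {2,5}
first hit 5 at d=3 via a·b·a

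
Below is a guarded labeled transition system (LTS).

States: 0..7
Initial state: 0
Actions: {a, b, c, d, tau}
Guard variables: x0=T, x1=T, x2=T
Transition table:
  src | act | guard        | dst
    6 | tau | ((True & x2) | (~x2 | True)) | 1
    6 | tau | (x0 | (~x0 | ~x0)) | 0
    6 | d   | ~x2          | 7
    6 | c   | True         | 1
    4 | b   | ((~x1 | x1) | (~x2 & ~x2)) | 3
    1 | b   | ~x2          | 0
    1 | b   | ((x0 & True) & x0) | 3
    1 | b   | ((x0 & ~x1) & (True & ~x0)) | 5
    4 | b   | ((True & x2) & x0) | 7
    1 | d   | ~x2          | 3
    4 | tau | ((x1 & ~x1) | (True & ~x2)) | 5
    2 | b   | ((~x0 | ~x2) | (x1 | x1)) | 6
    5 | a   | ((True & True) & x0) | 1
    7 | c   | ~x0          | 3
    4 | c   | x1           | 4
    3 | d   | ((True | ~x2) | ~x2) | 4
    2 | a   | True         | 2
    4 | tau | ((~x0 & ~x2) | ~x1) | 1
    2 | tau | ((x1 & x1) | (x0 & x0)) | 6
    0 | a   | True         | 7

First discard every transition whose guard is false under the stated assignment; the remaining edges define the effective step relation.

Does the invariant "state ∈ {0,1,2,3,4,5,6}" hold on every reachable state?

Answer: INVARIANT VIOLATED at state 7

Analysis:
Safe = {0,1,2,3,4,5,6}
Reachable = {0,7}
  0: ok
  7: outside
counterexample path to 7: a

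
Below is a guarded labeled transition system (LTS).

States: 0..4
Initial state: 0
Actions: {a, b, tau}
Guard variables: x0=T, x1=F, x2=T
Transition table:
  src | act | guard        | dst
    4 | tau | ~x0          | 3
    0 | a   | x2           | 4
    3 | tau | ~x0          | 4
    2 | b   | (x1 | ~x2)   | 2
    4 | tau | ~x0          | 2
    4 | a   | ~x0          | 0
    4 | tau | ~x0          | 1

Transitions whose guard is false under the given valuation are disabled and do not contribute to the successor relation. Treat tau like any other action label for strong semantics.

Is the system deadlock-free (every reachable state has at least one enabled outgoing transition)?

Answer: DEADLOCK at state 4

Working:
R = {0,4}
  0: a→4  [1 exit(s)]
  4: ∅  [deadlock]
Path to 4: a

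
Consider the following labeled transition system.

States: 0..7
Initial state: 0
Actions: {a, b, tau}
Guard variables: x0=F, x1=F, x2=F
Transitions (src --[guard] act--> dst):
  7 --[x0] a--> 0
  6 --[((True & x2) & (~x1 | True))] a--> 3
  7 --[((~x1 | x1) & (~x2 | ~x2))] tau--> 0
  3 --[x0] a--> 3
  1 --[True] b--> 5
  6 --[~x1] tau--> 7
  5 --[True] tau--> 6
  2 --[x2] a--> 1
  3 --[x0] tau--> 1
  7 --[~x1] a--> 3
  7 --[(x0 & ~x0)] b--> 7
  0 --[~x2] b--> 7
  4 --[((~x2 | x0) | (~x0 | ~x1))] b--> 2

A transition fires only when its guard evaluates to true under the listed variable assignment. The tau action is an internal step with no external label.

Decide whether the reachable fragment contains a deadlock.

Answer: DEADLOCK at state 3

Analysis:
Reachable = {0,3,7}
  0: b→7  [deg 1]
  3: ∅  [STUCK]
  7: a→3  tau→0  [deg 2]
trace reaching 3: b·a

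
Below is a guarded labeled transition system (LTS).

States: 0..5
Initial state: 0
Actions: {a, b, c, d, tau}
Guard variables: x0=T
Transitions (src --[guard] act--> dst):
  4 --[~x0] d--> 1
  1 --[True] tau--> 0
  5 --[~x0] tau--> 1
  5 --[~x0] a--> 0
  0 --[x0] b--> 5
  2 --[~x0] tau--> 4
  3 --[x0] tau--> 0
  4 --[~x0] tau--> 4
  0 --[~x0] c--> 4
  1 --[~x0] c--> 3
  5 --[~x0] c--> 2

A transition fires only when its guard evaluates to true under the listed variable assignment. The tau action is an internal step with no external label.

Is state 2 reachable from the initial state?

Answer: UNREACHABLE

Analysis:
3 transition(s) survive guard evaluation.
L0 = {0}
L1 = {5}  total {0,5}
Reachable = {0,5}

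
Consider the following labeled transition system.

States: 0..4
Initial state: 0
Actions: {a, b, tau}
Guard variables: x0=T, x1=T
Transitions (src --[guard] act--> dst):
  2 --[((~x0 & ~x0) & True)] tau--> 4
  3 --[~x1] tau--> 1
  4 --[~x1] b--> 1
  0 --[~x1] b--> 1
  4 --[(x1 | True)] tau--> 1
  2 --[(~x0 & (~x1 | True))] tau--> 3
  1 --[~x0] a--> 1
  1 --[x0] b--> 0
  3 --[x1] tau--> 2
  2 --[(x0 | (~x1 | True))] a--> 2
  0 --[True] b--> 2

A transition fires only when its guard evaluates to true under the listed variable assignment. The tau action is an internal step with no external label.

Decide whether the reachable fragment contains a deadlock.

Answer: DEADLOCK-FREE

Working:
Reachable = {0,2}
  0: b→2  [deg 1]
  2: a→2  [deg 1]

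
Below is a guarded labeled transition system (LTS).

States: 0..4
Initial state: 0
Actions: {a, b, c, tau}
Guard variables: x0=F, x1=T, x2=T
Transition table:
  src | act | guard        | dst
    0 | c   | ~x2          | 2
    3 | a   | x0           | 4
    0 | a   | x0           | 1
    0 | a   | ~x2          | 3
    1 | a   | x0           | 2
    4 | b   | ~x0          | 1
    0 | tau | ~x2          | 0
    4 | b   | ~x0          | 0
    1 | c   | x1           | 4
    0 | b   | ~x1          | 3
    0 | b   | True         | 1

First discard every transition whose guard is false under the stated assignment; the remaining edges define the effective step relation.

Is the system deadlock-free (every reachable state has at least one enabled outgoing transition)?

Reachable = {0,1,4}
  0: b→1  [1 out]
  1: c→4  [1 out]
  4: b→0  b→1  [2 out]

Answer: DEADLOCK-FREE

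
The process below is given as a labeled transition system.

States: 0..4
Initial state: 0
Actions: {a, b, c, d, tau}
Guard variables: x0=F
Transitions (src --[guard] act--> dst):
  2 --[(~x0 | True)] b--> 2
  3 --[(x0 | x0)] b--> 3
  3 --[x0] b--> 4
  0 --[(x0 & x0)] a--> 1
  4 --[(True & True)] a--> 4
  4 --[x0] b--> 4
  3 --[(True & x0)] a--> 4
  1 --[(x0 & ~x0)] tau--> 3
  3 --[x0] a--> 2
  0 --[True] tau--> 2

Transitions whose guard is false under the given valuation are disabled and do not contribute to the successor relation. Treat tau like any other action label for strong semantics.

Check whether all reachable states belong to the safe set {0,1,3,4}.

Safe = {0,1,3,4}
R = {0,2}
  0: safe
  2: VIOLATES
counterexample path to 2: tau

Answer: INVARIANT VIOLATED at state 2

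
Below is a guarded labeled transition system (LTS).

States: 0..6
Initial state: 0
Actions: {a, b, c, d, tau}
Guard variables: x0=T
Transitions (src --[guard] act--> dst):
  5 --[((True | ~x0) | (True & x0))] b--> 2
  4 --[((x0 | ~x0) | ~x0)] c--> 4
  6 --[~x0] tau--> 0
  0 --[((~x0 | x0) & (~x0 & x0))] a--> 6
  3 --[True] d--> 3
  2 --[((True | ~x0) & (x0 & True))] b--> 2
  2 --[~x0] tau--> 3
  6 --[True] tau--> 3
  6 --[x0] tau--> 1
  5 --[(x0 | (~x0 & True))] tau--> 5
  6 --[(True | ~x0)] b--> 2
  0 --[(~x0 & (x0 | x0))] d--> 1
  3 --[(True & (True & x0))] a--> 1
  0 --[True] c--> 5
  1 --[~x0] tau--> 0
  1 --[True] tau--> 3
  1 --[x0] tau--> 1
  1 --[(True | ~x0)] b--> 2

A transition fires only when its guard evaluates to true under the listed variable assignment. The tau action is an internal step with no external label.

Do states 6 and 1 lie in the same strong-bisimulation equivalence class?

Bisimulation quotient by refinement:
  π0 = {{0,1,2,3,4,5,6}}
  π1 = {{0,4},{1,5,6},{2},{3}}
  π2 = {{0},{1,6},{2},{3},{4},{5}}
Fixed point at round 3; 6 class(es).
class of 6: {1,6}; class of 1: {1,6}

Answer: BISIMILAR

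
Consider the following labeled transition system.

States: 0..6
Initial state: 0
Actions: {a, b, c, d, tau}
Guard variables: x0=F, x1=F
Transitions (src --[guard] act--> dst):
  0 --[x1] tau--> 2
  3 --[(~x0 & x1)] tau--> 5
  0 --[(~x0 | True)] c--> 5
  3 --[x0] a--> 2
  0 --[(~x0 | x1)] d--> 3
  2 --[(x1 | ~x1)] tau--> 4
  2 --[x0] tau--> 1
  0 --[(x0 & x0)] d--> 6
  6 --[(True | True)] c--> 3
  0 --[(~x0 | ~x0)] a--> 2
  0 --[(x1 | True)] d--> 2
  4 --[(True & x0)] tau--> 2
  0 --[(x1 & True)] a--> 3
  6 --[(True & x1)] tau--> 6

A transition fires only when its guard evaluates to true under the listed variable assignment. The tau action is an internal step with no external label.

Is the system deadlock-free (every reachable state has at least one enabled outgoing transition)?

Answer: DEADLOCK at state 3

Analysis:
Reach set: {0,2,3,4,5}
  0: a→2  c→5  d→2  d→3  [4 exit(s)]
  2: tau→4  [1 exit(s)]
  3: ∅  [no exit]
  4: ∅  [no exit]
  5: ∅  [no exit]
witness 3: d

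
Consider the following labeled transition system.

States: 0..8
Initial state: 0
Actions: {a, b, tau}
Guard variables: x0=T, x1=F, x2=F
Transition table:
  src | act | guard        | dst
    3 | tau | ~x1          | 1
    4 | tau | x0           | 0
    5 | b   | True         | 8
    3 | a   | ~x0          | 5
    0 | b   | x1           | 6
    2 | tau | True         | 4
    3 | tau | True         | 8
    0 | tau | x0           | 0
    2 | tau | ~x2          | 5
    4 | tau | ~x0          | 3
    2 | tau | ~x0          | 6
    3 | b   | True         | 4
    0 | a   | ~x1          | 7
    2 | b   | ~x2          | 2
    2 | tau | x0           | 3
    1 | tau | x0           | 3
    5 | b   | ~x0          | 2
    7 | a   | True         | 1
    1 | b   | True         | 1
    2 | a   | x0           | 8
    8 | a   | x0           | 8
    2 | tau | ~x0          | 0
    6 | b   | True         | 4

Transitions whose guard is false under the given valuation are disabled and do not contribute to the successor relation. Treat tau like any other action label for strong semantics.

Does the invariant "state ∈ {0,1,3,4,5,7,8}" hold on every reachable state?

Answer: INVARIANT HOLDS

Trace:
Safe = {0,1,3,4,5,7,8}
R = {0,1,3,4,7,8}
  0: safe
  1: safe
  3: safe
  4: safe
  7: safe
  8: safe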